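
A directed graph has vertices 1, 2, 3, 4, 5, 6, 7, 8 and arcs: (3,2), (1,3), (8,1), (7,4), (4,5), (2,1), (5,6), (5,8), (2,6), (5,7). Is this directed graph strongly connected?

No

There is no directed path from 8 to 4, so the graph is not strongly connected.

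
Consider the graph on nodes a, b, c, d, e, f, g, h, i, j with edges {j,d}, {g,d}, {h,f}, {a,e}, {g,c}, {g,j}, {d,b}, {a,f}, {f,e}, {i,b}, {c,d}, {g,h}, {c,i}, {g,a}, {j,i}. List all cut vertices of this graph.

Removing g increases the component count from 1 to 2, so g is a cut vertex.
By contrast removing i leaves 1 component; it is not a cut vertex. No other vertex is a cut vertex either.

g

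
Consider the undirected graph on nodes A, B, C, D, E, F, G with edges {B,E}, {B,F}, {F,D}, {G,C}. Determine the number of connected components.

3

A is isolated — a component by itself.
Starting from C we can reach C, G. That is one component of size 2.
Starting from B we can reach B, D, E, F. That is one component of size 4.
Total: 3 components.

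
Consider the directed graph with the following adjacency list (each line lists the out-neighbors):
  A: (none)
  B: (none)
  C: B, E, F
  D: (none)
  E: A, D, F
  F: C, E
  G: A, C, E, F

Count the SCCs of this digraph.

{C, E, F} are all mutually reachable — one SCC of size 3.
{B} is an SCC by itself.
{D} is an SCC by itself.
{G} is an SCC by itself.
{A} is an SCC by itself.
That gives 5 strongly connected components.

5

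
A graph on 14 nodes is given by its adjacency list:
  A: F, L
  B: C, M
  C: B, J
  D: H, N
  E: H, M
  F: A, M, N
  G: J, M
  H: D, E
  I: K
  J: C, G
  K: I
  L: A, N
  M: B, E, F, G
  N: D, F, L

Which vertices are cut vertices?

Removing M increases the component count from 2 to 3, so M is a cut vertex.
By contrast removing I leaves 2 components; it is not a cut vertex. No other vertex is a cut vertex either.

M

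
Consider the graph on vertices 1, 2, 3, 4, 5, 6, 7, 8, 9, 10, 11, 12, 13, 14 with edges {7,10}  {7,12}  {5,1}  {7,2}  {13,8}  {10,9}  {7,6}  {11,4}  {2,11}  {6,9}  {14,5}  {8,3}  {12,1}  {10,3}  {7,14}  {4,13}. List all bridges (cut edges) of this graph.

The edges on the cycle 7-2-11-4-13-8-3-10-7 are not bridges since each lies on that cycle.
Every edge lies on some cycle, so there are no bridges.

none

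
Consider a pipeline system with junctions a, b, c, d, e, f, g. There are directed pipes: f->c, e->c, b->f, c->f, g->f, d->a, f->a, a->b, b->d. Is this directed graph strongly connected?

No

There is no directed path from f to g, so the graph is not strongly connected.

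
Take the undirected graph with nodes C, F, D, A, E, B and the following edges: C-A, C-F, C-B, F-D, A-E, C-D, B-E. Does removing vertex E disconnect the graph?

Deleting E leaves 1 component (was 1) (its neighbors A, B remain connected to each other), so E is not a cut vertex.

No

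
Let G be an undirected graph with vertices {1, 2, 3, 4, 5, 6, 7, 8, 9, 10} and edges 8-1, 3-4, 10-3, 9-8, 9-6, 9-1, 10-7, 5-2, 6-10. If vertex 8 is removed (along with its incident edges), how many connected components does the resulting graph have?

2

With 8 gone, the remaining components are: {2, 5}; {1, 3, 4, 6, 7, 9, 10}.
That is 2 components.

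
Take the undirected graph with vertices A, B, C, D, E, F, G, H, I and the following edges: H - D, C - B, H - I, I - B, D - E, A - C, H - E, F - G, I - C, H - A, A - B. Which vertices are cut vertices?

H

Removing H increases the component count from 2 to 3, so H is a cut vertex.
By contrast removing G leaves 2 components; it is not a cut vertex. No other vertex is a cut vertex either.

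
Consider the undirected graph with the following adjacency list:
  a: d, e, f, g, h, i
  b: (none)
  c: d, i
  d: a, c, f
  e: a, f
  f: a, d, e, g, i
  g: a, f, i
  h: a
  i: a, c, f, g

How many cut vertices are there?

1

Removing a increases the component count from 2 to 3, so a is a cut vertex.
By contrast removing i leaves 2 components; it is not a cut vertex. No other vertex is a cut vertex either.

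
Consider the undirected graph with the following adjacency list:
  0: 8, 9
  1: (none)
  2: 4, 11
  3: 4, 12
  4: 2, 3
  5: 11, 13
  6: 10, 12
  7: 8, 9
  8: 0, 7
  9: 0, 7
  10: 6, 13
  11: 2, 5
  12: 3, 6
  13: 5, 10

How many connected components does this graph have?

3

1 is isolated — a component by itself.
Starting from 0 we can reach 0, 7, 8, 9. That is one component of size 4.
Starting from 2 we can reach 2, 3, 4, 5, 6, 10, 11, 12, 13. That is one component of size 9.
Total: 3 components.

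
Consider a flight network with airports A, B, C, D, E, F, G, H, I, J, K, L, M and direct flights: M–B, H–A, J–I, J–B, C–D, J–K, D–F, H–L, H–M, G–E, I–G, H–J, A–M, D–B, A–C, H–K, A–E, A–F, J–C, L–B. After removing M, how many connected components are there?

1

With M gone, the remaining components are: {A, B, C, D, E, F, G, H, I, J, K, L}.
That is 1 component.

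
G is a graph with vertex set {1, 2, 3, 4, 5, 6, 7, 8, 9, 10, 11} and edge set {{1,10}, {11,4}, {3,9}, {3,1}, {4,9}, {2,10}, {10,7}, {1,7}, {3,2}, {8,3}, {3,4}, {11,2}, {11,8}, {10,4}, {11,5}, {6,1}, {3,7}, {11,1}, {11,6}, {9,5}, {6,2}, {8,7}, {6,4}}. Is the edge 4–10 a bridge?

No

After removing 4–10, the path 4-11-1-10 still connects them, so the edge is not a bridge.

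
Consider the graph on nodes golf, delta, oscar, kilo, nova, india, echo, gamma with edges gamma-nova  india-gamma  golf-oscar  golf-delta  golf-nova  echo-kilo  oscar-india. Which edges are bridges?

delta-golf, echo-kilo

The edges on the cycle golf-oscar-india-gamma-nova-golf are not bridges since each lies on that cycle.
But removing echo-kilo disconnects echo from kilo; removing golf-delta disconnects golf from delta — these are bridges.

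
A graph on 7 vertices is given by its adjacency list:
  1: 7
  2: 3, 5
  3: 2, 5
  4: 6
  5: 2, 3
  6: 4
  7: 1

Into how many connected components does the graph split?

Starting from 1 we can reach 1, 7. That is one component of size 2.
Starting from 4 we can reach 4, 6. That is one component of size 2.
Starting from 2 we can reach 2, 3, 5. That is one component of size 3.
Total: 3 components.

3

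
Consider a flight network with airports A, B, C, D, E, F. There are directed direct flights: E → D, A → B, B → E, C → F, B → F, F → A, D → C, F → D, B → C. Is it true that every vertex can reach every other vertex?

Yes

From F we can reach every vertex (A, B, C, D, E, F), and every vertex can reach F (A, B, C, D, E, F). So the whole graph is one strongly connected component.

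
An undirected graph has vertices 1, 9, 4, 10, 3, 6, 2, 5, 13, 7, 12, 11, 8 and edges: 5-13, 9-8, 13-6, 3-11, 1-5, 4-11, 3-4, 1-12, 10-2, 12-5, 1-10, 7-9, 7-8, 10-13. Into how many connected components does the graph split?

3

Starting from 3 we can reach 3, 4, 11. That is one component of size 3.
Starting from 7 we can reach 7, 8, 9. That is one component of size 3.
Starting from 1 we can reach 1, 2, 5, 6, 10, 12, 13. That is one component of size 7.
Total: 3 components.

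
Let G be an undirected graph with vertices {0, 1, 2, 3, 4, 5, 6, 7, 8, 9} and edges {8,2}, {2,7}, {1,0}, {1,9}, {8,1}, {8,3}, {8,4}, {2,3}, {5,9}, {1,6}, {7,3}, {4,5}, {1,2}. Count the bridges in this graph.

The edges on the cycle 8-1-2-7-3-8 are not bridges since each lies on that cycle.
But removing 1 - 0 disconnects 1 from 0; removing 1 - 6 disconnects 1 from 6 — these are bridges.
That makes 2 bridges.

2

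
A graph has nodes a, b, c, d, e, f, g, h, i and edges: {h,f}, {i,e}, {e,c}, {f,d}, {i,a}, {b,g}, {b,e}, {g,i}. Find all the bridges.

The edges on the cycle b-g-i-e-b are not bridges since each lies on that cycle.
But removing e-c disconnects e from c; removing h-f disconnects h from f; removing i-a disconnects i from a; removing d-f disconnects d from f — these are bridges.

a-i, c-e, d-f, f-h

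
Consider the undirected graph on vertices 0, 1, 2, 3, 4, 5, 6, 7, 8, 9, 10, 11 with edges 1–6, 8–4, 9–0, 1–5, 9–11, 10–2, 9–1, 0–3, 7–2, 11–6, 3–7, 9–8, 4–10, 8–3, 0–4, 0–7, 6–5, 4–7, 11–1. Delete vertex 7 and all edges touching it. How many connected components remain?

With 7 gone, the remaining components are: {0, 1, 2, 3, 4, 5, 6, 8, 9, 10, 11}.
That is 1 component.

1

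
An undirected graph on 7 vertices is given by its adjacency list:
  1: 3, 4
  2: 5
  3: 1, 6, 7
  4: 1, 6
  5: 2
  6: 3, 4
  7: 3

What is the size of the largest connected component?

Starting from 2 we can reach 2, 5. That is one component of size 2.
Starting from 1 we can reach 1, 3, 4, 6, 7. That is one component of size 5.
The largest has 5 vertices.

5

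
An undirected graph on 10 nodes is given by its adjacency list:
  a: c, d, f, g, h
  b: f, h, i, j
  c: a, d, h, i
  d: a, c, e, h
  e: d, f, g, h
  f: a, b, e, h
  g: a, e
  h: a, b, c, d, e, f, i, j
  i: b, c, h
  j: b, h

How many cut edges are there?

0

The edges on the cycle h-i-c-d-h are not bridges since each lies on that cycle.
Every edge lies on some cycle, so there are no bridges.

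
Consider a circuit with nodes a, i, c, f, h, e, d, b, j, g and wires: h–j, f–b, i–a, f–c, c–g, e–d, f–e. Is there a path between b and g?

From b we can reach b, c, d, e, f, g, which includes g.

Yes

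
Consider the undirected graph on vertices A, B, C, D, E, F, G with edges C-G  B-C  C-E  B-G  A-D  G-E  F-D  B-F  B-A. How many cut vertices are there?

1

Removing B increases the component count from 1 to 2, so B is a cut vertex.
By contrast removing D leaves 1 component; it is not a cut vertex. No other vertex is a cut vertex either.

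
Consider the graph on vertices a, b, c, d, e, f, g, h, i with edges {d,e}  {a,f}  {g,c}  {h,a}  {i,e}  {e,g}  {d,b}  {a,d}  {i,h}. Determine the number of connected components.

1

Starting from a we can reach a, b, c, d, e, f, g, h, i. That is one component of size 9.
Total: 1 component.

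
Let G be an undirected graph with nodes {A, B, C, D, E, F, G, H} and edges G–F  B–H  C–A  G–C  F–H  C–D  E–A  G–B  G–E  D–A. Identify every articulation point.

Removing G increases the component count from 1 to 2, so G is a cut vertex.
By contrast removing E leaves 1 component; it is not a cut vertex. No other vertex is a cut vertex either.

G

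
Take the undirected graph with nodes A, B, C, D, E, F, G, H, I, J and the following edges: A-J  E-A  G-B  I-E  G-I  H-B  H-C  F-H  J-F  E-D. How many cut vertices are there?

2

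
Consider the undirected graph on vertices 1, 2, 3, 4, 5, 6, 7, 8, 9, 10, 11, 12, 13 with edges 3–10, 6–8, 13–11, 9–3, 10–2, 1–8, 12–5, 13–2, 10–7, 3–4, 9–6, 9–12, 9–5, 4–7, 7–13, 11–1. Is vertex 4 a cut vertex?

Deleting 4 leaves 1 component (was 1) (its neighbors 3, 7 remain connected to each other), so 4 is not a cut vertex.

No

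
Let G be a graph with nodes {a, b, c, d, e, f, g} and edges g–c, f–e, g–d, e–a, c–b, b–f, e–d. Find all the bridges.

a-e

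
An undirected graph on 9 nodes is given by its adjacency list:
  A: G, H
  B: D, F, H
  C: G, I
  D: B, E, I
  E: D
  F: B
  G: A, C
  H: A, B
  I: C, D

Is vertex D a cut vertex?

Yes

Deleting D raises the number of components from 1 to 2, so D is a cut vertex.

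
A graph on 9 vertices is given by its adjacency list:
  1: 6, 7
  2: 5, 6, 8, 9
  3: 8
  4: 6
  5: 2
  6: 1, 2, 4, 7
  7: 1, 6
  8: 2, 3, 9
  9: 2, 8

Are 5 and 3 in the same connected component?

From 5 we can reach 1, 2, 3, 4, 5, 6, 7, 8, 9, which includes 3.

Yes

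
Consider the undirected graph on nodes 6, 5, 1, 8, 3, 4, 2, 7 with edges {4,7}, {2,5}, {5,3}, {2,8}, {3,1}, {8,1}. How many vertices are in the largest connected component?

5

6 is isolated — a component by itself.
Starting from 4 we can reach 4, 7. That is one component of size 2.
Starting from 1 we can reach 1, 2, 3, 5, 8. That is one component of size 5.
The largest has 5 vertices.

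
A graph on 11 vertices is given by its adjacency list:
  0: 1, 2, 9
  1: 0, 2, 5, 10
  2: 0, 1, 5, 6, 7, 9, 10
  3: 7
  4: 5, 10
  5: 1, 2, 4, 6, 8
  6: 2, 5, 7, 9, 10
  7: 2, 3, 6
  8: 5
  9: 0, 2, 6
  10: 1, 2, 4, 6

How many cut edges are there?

2

The edges on the cycle 2-5-4-10-6-2 are not bridges since each lies on that cycle.
But removing 7-3 disconnects 7 from 3; removing 5-8 disconnects 5 from 8 — these are bridges.
That makes 2 bridges.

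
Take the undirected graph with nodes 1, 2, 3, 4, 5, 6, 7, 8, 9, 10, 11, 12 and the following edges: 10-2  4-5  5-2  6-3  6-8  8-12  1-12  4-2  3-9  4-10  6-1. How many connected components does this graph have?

11 is isolated — a component by itself.
7 is isolated — a component by itself.
Starting from 2 we can reach 2, 4, 5, 10. That is one component of size 4.
Starting from 1 we can reach 1, 3, 6, 8, 9, 12. That is one component of size 6.
Total: 4 components.

4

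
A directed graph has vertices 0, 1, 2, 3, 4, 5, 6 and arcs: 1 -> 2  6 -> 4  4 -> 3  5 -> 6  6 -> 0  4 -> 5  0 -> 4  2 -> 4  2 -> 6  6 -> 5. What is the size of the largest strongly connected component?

{0, 4, 5, 6} are all mutually reachable — one SCC of size 4.
{2} is an SCC by itself.
{1} is an SCC by itself.
{3} is an SCC by itself.
The largest has 4 vertices.

4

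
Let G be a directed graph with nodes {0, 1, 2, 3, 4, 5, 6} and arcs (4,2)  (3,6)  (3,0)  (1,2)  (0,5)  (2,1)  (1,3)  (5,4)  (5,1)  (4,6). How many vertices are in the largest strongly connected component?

{0, 1, 2, 3, 4, 5} are all mutually reachable — one SCC of size 6.
{6} is an SCC by itself.
The largest has 6 vertices.

6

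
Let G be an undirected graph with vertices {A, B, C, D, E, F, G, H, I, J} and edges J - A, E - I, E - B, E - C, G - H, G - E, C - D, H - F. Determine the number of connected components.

2

Starting from A we can reach A, J. That is one component of size 2.
Starting from B we can reach B, C, D, E, F, G, H, I. That is one component of size 8.
Total: 2 components.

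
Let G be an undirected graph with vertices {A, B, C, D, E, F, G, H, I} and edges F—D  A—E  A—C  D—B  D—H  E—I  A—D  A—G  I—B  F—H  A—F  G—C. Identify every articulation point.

Removing A increases the component count from 1 to 2, so A is a cut vertex.
By contrast removing C leaves 1 component; it is not a cut vertex. No other vertex is a cut vertex either.

A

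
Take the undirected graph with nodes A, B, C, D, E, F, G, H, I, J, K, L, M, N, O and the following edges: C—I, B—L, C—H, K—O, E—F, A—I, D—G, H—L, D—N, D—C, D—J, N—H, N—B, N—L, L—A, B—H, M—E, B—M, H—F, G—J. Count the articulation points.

1

Removing D increases the component count from 2 to 3, so D is a cut vertex.
By contrast removing J leaves 2 components; it is not a cut vertex. No other vertex is a cut vertex either.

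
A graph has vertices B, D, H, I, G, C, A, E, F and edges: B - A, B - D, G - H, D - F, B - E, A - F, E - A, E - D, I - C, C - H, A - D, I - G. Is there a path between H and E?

No

The component containing H is {C, G, H, I}, and E is not in it.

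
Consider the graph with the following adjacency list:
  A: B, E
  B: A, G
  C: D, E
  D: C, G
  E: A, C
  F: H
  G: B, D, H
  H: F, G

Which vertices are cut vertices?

Removing G increases the component count from 1 to 2, so G is a cut vertex.
Removing H increases the component count from 1 to 2, so H is a cut vertex.
By contrast removing D leaves 1 component; it is not a cut vertex. No other vertex is a cut vertex either.

G, H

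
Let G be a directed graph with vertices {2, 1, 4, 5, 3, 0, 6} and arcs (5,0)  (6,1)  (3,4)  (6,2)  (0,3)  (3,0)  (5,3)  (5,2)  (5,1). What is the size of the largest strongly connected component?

{0, 3} are all mutually reachable — one SCC of size 2.
{4} is an SCC by itself.
{5} is an SCC by itself.
{6} is an SCC by itself.
{1} is an SCC by itself.
(and 1 more singleton SCC)
The largest has 2 vertices.

2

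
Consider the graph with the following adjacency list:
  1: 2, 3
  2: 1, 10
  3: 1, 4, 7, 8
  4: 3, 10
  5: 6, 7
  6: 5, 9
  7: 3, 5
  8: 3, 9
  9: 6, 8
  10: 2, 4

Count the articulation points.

Removing 3 increases the component count from 1 to 2, so 3 is a cut vertex.
By contrast removing 5 leaves 1 component; it is not a cut vertex. No other vertex is a cut vertex either.

1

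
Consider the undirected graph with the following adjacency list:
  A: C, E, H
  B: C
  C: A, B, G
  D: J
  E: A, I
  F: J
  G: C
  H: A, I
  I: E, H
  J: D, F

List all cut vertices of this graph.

A, C, J

Removing A increases the component count from 2 to 3, so A is a cut vertex.
Removing C increases the component count from 2 to 4, so C is a cut vertex.
Removing J increases the component count from 2 to 3, so J is a cut vertex.
By contrast removing I leaves 2 components; it is not a cut vertex. No other vertex is a cut vertex either.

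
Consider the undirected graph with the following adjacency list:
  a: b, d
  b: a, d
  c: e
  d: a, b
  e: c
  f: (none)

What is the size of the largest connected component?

f is isolated — a component by itself.
Starting from c we can reach c, e. That is one component of size 2.
Starting from a we can reach a, b, d. That is one component of size 3.
The largest has 3 vertices.

3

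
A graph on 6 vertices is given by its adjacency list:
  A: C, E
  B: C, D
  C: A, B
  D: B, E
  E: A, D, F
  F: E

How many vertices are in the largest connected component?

Starting from A we can reach A, B, C, D, E, F. That is one component of size 6.
The largest has 6 vertices.

6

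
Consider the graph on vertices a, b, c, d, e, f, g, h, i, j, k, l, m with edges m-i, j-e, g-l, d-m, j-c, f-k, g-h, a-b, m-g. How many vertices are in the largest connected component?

6

Starting from a we can reach a, b. That is one component of size 2.
Starting from f we can reach f, k. That is one component of size 2.
Starting from c we can reach c, e, j. That is one component of size 3.
Starting from d we can reach d, g, h, i, l, m. That is one component of size 6.
The largest has 6 vertices.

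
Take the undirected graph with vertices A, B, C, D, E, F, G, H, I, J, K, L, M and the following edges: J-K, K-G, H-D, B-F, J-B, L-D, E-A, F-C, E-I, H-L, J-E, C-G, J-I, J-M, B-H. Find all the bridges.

The edges on the cycle J-B-F-C-G-K-J are not bridges since each lies on that cycle.
But removing H-B disconnects H from B; removing A-E disconnects A from E; removing J-M disconnects J from M — these are bridges.

A-E, B-H, J-M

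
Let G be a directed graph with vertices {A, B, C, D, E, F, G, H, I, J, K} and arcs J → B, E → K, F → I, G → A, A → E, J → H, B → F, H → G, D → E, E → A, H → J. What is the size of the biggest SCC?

2

{A, E} are all mutually reachable — one SCC of size 2.
{H, J} are all mutually reachable — one SCC of size 2.
{I} is an SCC by itself.
{B} is an SCC by itself.
{K} is an SCC by itself.
(and 4 more singleton SCCs)
The largest has 2 vertices.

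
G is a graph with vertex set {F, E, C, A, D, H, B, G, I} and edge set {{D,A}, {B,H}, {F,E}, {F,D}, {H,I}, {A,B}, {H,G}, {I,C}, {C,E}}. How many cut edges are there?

1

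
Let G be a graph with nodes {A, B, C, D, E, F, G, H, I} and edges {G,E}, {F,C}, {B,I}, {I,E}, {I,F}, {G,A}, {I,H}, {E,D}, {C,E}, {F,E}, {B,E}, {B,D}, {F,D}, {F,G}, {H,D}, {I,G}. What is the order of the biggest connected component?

9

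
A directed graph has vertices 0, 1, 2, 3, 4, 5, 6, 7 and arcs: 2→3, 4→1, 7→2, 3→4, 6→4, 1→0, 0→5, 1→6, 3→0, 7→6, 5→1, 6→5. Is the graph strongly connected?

No

There is no directed path from 1 to 3, so the graph is not strongly connected.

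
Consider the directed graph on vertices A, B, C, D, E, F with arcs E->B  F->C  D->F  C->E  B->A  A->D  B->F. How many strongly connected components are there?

{A, B, C, D, E, F} are all mutually reachable — one SCC of size 6.
That gives 1 strongly connected component.

1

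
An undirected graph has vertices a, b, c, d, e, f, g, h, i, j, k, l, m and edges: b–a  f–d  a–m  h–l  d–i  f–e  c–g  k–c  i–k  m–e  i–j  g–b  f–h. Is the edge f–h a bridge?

Removing f–h leaves no path between f and h: the component count goes from 1 to 2. So it is a bridge.

Yes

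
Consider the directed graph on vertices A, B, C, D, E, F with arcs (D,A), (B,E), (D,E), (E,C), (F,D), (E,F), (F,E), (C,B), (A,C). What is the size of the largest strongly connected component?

6

{A, B, C, D, E, F} are all mutually reachable — one SCC of size 6.
The largest has 6 vertices.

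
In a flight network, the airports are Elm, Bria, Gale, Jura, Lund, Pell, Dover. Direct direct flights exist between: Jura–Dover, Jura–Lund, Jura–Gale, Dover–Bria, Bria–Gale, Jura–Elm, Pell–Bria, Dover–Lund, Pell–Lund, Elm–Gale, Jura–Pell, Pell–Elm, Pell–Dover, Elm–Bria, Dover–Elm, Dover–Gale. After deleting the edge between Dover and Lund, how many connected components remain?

1

Dover and Lund are still connected via Dover-Jura-Lund, so the component count stays at 1.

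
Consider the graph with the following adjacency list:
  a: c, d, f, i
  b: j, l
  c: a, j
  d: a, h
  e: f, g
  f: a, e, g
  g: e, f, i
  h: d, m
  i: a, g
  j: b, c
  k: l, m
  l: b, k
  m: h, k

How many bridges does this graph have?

0

The edges on the cycle f-e-g-f are not bridges since each lies on that cycle.
Every edge lies on some cycle, so there are no bridges.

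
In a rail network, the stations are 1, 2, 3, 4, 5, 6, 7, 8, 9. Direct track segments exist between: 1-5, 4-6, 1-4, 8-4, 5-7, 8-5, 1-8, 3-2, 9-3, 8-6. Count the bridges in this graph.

The edges on the cycle 8-4-6-8 are not bridges since each lies on that cycle.
But removing 9-3 disconnects 9 from 3; removing 5-7 disconnects 5 from 7; removing 2-3 disconnects 2 from 3 — these are bridges.
That makes 3 bridges.

3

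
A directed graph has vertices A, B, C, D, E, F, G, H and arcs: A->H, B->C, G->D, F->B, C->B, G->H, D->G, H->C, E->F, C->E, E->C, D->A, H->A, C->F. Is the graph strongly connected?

No

There is no directed path from C to G, so the graph is not strongly connected.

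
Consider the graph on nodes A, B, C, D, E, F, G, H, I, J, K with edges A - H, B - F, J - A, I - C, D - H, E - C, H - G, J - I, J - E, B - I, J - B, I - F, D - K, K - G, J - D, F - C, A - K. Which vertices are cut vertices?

Removing J increases the component count from 1 to 2, so J is a cut vertex.
By contrast removing K leaves 1 component; it is not a cut vertex. No other vertex is a cut vertex either.

J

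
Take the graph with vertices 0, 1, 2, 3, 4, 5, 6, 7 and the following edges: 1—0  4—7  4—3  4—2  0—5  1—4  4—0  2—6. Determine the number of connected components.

1

Starting from 0 we can reach 0, 1, 2, 3, 4, 5, 6, 7. That is one component of size 8.
Total: 1 component.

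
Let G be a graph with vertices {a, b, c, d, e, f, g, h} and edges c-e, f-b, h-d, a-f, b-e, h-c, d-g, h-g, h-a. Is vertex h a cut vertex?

Deleting h raises the number of components from 1 to 2, so h is a cut vertex.

Yes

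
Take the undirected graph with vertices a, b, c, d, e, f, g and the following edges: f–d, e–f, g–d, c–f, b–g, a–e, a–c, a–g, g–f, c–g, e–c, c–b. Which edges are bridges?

none

The edges on the cycle a-e-c-b-g-a are not bridges since each lies on that cycle.
Every edge lies on some cycle, so there are no bridges.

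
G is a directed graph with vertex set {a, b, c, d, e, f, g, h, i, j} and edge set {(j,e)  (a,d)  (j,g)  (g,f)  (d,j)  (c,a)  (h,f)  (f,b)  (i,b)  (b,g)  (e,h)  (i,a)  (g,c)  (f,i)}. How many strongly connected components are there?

{a, b, c, d, e, f, g, h, i, j} are all mutually reachable — one SCC of size 10.
That gives 1 strongly connected component.

1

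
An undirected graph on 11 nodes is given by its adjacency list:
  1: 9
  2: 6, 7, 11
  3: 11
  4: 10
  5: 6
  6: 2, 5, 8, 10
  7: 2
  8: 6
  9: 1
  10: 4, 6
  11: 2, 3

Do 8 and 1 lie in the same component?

The component containing 8 is {2, 3, 4, 5, 6, 7, 8, 10, 11}, and 1 is not in it.

No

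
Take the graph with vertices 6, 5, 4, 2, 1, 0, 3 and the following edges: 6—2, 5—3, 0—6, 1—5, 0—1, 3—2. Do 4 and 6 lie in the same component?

The component containing 4 is {4}, and 6 is not in it.

No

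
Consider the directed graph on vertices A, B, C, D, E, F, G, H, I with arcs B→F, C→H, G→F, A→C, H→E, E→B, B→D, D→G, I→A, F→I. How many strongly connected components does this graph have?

{A, B, C, D, E, F, G, H, I} are all mutually reachable — one SCC of size 9.
That gives 1 strongly connected component.

1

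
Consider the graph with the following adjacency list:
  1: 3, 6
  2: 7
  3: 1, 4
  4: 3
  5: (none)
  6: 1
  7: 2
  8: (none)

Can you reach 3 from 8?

The component containing 8 is {8}, and 3 is not in it.

No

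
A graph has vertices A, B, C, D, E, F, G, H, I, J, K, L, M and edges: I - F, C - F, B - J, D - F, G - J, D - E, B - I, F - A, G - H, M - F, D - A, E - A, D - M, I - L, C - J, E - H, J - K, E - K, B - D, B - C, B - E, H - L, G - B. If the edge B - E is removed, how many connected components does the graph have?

B and E are still connected via B-D-E, so the component count stays at 1.

1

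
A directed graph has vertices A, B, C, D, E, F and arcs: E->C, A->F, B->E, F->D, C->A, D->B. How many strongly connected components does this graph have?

{A, B, C, D, E, F} are all mutually reachable — one SCC of size 6.
That gives 1 strongly connected component.

1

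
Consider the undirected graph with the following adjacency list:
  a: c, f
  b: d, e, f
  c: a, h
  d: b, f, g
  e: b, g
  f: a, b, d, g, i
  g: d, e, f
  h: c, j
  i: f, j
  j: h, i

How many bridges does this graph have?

0

The edges on the cycle f-g-e-b-f are not bridges since each lies on that cycle.
Every edge lies on some cycle, so there are no bridges.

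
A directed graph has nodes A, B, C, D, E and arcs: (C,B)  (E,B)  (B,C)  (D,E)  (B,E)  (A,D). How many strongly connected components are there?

3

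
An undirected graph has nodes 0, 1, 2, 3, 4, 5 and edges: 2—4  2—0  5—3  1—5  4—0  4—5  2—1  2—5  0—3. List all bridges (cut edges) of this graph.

none

The edges on the cycle 2-4-5-3-0-2 are not bridges since each lies on that cycle.
Every edge lies on some cycle, so there are no bridges.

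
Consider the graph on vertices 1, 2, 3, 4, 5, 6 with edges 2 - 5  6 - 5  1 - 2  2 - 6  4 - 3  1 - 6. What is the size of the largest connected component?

Starting from 3 we can reach 3, 4. That is one component of size 2.
Starting from 1 we can reach 1, 2, 5, 6. That is one component of size 4.
The largest has 4 vertices.

4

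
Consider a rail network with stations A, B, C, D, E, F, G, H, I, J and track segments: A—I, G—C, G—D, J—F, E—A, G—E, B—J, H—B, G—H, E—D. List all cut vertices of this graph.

A, B, E, G, H, J

Removing A increases the component count from 1 to 2, so A is a cut vertex.
Removing B increases the component count from 1 to 2, so B is a cut vertex.
Removing E increases the component count from 1 to 2, so E is a cut vertex.
Likewise G, H, J are cut vertices.
By contrast removing D leaves 1 component; it is not a cut vertex. No other vertex is a cut vertex either.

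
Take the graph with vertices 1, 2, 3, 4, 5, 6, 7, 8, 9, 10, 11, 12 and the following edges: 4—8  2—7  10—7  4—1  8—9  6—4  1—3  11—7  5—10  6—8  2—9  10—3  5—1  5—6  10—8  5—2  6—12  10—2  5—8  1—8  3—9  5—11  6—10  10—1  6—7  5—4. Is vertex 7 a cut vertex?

Deleting 7 leaves 1 component (was 1) (its neighbors 2, 6, 10, 11 remain connected to each other), so 7 is not a cut vertex.

No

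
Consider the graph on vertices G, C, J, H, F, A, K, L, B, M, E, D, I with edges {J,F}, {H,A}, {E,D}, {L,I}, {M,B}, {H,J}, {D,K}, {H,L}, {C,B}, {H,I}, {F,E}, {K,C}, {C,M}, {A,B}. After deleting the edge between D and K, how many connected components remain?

2

D and K are still connected via D-E-F-J-H-A-B-C-K, so the component count stays at 2.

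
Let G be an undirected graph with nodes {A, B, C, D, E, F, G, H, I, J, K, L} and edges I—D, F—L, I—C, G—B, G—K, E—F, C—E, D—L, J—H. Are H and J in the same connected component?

From H we can reach H, J, which includes J.

Yes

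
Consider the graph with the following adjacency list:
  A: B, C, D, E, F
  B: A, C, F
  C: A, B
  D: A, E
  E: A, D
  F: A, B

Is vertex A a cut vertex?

Yes

Deleting A raises the number of components from 1 to 2, so A is a cut vertex.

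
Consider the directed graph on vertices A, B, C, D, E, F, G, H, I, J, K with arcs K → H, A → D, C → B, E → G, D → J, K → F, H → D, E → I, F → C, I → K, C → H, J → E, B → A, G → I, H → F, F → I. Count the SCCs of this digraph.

1

{A, B, C, D, E, F, G, H, I, J, K} are all mutually reachable — one SCC of size 11.
That gives 1 strongly connected component.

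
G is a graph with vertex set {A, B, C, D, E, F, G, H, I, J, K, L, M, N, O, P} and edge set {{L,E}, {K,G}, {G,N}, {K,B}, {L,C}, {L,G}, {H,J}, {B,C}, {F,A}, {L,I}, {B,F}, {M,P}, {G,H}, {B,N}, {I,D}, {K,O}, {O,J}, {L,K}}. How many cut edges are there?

The edges on the cycle K-G-H-J-O-K are not bridges since each lies on that cycle.
But removing I-D disconnects I from D; removing F-A disconnects F from A; removing F-B disconnects F from B; removing L-I disconnects L from I — these are bridges.
In total 6 edges are bridges.

6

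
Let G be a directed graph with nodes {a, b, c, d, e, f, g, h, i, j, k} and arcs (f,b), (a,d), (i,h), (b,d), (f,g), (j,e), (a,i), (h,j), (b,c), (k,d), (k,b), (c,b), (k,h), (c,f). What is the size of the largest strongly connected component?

3

{b, c, f} are all mutually reachable — one SCC of size 3.
{k} is an SCC by itself.
{g} is an SCC by itself.
{i} is an SCC by itself.
{e} is an SCC by itself.
(and 4 more singleton SCCs)
The largest has 3 vertices.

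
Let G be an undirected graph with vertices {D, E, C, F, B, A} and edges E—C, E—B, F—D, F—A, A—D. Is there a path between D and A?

From D we can reach A, D, F, which includes A.

Yes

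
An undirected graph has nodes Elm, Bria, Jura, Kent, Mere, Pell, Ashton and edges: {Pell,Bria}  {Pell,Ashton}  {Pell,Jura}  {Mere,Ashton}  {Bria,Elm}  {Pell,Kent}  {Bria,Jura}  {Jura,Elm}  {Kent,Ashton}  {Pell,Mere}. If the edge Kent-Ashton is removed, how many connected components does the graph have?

1

Kent and Ashton are still connected via Kent-Pell-Ashton, so the component count stays at 1.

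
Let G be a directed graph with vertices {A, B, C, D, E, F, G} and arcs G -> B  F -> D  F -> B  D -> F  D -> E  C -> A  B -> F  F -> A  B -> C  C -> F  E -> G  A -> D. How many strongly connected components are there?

1

{A, B, C, D, E, F, G} are all mutually reachable — one SCC of size 7.
That gives 1 strongly connected component.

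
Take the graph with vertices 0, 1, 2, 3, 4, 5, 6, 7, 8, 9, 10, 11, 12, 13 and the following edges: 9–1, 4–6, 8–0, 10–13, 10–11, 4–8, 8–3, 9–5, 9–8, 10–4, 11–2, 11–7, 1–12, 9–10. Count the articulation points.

Removing 1 increases the component count from 1 to 2, so 1 is a cut vertex.
Removing 4 increases the component count from 1 to 2, so 4 is a cut vertex.
Removing 8 increases the component count from 1 to 3, so 8 is a cut vertex.
Likewise 9, 10, 11 are cut vertices.
By contrast removing 5 leaves 1 component; it is not a cut vertex. No other vertex is a cut vertex either.

6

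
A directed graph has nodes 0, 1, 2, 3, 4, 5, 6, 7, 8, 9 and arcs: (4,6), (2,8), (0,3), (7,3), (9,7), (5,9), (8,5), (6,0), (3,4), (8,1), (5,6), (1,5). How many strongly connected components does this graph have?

{0, 3, 4, 6} are all mutually reachable — one SCC of size 4.
{9} is an SCC by itself.
{2} is an SCC by itself.
{7} is an SCC by itself.
{5} is an SCC by itself.
(and 2 more singleton SCCs)
That gives 7 strongly connected components.

7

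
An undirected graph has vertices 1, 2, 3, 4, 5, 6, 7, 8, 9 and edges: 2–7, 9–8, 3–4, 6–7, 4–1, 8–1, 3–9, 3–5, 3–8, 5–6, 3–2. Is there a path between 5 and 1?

Yes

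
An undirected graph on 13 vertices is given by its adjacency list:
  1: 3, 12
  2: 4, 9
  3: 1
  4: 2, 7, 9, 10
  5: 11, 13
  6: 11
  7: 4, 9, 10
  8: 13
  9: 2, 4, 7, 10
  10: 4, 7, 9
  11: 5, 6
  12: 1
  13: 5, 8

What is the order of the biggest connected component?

Starting from 1 we can reach 1, 3, 12. That is one component of size 3.
Starting from 5 we can reach 5, 6, 8, 11, 13. That is one component of size 5.
Starting from 2 we can reach 2, 4, 7, 9, 10. That is one component of size 5.
The largest has 5 vertices.

5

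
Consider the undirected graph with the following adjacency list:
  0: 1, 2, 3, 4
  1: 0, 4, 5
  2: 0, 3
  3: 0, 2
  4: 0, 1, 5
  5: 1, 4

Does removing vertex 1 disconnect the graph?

No

Deleting 1 leaves 1 component (was 1) (its neighbors 0, 4, 5 remain connected to each other), so 1 is not a cut vertex.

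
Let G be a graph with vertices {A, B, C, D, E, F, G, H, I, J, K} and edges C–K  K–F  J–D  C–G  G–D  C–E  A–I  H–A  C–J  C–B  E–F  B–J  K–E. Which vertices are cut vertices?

A, C

Removing A increases the component count from 2 to 3, so A is a cut vertex.
Removing C increases the component count from 2 to 3, so C is a cut vertex.
By contrast removing J leaves 2 components; it is not a cut vertex. No other vertex is a cut vertex either.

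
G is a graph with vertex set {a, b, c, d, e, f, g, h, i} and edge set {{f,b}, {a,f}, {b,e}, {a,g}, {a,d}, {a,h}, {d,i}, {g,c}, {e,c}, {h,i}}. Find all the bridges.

none

The edges on the cycle a-f-b-e-c-g-a are not bridges since each lies on that cycle.
Every edge lies on some cycle, so there are no bridges.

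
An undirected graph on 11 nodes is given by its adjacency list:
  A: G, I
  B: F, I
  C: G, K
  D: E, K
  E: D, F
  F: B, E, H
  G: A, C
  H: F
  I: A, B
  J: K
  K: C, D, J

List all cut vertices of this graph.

Removing F increases the component count from 1 to 2, so F is a cut vertex.
Removing K increases the component count from 1 to 2, so K is a cut vertex.
By contrast removing C leaves 1 component; it is not a cut vertex. No other vertex is a cut vertex either.

F, K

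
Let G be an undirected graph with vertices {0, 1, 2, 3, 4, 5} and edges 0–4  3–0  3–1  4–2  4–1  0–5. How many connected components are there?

Starting from 0 we can reach 0, 1, 2, 3, 4, 5. That is one component of size 6.
Total: 1 component.

1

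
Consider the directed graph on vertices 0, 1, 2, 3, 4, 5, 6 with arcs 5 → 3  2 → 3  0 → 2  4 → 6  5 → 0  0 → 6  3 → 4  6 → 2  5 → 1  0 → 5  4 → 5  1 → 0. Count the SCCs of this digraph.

{0, 1, 2, 3, 4, 5, 6} are all mutually reachable — one SCC of size 7.
That gives 1 strongly connected component.

1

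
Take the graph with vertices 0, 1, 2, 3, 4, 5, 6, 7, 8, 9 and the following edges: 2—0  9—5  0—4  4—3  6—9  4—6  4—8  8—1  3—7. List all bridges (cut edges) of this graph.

0-2, 0-4, 1-8, 3-4, 3-7, 4-6, 4-8, 5-9, 6-9

removing 4—0 disconnects 4 from 0; removing 2—0 disconnects 2 from 0; removing 4—6 disconnects 4 from 6; removing 9—6 disconnects 9 from 6 — these are bridges.
In total 9 edges are bridges.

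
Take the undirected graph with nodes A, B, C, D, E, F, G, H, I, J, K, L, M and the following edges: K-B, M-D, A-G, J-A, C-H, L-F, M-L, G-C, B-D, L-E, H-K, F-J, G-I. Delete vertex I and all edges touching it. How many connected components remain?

With I gone, the remaining components are: {A, B, C, D, E, F, G, H, J, K, L, M}.
That is 1 component.

1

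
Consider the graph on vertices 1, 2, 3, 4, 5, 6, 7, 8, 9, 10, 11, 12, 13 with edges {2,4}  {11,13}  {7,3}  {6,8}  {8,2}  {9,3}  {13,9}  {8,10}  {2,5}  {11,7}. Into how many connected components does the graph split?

4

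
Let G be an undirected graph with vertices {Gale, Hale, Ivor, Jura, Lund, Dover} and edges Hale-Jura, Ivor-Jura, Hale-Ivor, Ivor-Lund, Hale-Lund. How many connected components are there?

3

Dover is isolated — a component by itself.
Gale is isolated — a component by itself.
Starting from Hale we can reach Hale, Ivor, Jura, Lund. That is one component of size 4.
Total: 3 components.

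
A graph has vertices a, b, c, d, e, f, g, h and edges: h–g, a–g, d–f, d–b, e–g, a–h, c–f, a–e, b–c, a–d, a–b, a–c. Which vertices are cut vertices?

a

Removing a increases the component count from 1 to 2, so a is a cut vertex.
By contrast removing d leaves 1 component; it is not a cut vertex. No other vertex is a cut vertex either.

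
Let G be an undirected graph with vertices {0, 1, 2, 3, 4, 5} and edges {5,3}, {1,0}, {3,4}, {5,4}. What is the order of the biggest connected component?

2 is isolated — a component by itself.
Starting from 0 we can reach 0, 1. That is one component of size 2.
Starting from 3 we can reach 3, 4, 5. That is one component of size 3.
The largest has 3 vertices.

3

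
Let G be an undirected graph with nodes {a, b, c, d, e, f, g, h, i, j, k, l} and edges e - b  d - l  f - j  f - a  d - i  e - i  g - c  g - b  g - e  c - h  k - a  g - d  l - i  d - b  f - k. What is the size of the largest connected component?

Starting from a we can reach a, f, j, k. That is one component of size 4.
Starting from b we can reach b, c, d, e, g, h, i, l. That is one component of size 8.
The largest has 8 vertices.

8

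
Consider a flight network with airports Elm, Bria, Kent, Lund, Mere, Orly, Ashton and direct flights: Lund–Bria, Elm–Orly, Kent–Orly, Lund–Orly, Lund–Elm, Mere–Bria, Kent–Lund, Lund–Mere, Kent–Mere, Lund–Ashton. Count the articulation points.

Removing Lund increases the component count from 1 to 2, so Lund is a cut vertex.
By contrast removing Orly leaves 1 component; it is not a cut vertex. No other vertex is a cut vertex either.

1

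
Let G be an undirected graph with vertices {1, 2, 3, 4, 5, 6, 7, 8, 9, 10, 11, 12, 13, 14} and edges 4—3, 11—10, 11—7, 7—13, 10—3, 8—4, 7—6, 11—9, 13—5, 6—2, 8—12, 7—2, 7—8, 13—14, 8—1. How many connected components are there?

1

Starting from 1 we can reach 1, 2, 3, 4, 5, 6, 7, 8, 9, 10, 11, 12, 13, 14. That is one component of size 14.
Total: 1 component.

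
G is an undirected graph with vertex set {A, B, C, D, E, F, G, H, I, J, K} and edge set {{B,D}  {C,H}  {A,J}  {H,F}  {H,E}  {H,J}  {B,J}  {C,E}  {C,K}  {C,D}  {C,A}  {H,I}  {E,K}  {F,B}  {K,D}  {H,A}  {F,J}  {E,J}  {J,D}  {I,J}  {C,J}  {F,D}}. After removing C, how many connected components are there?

With C gone, the remaining components are: {G}; {A, B, D, E, F, H, I, J, K}.
That is 2 components.

2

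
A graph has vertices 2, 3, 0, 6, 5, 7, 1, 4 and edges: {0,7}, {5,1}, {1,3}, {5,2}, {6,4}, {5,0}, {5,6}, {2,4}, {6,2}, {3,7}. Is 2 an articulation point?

No

Deleting 2 leaves 1 component (was 1) (its neighbors 4, 5, 6 remain connected to each other), so 2 is not a cut vertex.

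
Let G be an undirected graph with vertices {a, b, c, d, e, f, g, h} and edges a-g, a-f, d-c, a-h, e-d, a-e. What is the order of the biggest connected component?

b is isolated — a component by itself.
Starting from a we can reach a, c, d, e, f, g, h. That is one component of size 7.
The largest has 7 vertices.

7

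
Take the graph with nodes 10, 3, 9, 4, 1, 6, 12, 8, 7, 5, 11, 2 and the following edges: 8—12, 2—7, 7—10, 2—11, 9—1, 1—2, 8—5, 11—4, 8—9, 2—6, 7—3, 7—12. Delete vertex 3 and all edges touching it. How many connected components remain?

1

With 3 gone, the remaining components are: {1, 2, 4, 5, 6, 7, 8, 9, 10, 11, 12}.
That is 1 component.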